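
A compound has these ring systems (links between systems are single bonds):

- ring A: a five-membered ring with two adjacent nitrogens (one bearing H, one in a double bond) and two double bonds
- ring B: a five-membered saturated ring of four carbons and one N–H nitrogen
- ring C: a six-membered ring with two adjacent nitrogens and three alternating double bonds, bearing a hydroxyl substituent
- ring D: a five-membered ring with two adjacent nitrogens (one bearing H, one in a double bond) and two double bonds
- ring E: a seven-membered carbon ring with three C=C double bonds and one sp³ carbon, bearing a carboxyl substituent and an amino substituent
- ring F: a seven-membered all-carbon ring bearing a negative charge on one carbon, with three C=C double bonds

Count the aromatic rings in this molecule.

Ring A has a continuous p-orbital overlap around the ring; 2 ring double bonds (4 π electrons) plus a heteroatom lone pair (2) give 6 π electrons. Since 6 = 4n+2 (n=1), ring A is aromatic (pyrazole).
Ring B has only sp³ atoms, so it is not fully conjugated — not aromatic (pyrrolidine).
Ring C is fully conjugated (every ring atom contributes a p orbital); 3 ring double bonds give 6 π electrons. 6 = 4(1)+2, so ring C is aromatic (pyridazine).
Ring D has a continuous p-orbital overlap around the ring; 2 ring double bonds (4 π electrons) plus a heteroatom lone pair (2) give 6 π electrons. Since 6 = 4n+2 (n=1), ring D is aromatic (pyrazole).
Ring E has one sp³ carbon, so it is not fully conjugated — not aromatic (cycloheptatriene).
Ring F has only sp² ring atoms; a planar conformation would have a fully conjugated π system of 8 electrons. But 8 = 4(2), which is 4n not 4n+2, so ring F is not aromatic (cycloheptatrienyl anion).
Aromatic: A, C, D. Total: 3.

3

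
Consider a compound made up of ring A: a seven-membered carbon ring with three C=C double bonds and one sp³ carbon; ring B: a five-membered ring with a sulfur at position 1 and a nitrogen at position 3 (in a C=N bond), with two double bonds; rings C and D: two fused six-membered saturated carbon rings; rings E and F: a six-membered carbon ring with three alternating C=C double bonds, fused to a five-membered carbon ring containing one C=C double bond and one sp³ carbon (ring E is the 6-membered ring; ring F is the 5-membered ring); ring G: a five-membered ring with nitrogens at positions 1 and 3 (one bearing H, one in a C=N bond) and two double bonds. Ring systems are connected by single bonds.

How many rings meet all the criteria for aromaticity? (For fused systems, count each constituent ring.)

Ring A has one sp³ carbon, so it is not fully conjugated — not aromatic (cycloheptatriene).
Ring B is fully conjugated (every ring atom contributes a p orbital); 2 ring double bonds (4 π electrons) plus a heteroatom lone pair (2) give 6 π electrons. That satisfies 4n+2 with n=1, so ring B is aromatic (thiazole).
Ring C has only sp³ atoms, so it is not fully conjugated — not aromatic (cyclohexane ring).
Ring D has only sp³ atoms, so it is not fully conjugated — not aromatic (cyclohexane ring).
Ring E is planar and fully conjugated; 3 ring double bonds give 6 π electrons. That satisfies 4n+2 with n=1, so ring E is aromatic (benzene ring).
Ring F has one sp³ carbon, so it is not fully conjugated — not aromatic (cyclopentene ring).
Ring G is fully conjugated (every ring atom contributes a p orbital); 2 ring double bonds (4 π electrons) plus a heteroatom lone pair (2) give 6 π electrons. That satisfies 4n+2 with n=1, so ring G is aromatic (imidazole).
Aromatic: B, E, G. Total: 3.

3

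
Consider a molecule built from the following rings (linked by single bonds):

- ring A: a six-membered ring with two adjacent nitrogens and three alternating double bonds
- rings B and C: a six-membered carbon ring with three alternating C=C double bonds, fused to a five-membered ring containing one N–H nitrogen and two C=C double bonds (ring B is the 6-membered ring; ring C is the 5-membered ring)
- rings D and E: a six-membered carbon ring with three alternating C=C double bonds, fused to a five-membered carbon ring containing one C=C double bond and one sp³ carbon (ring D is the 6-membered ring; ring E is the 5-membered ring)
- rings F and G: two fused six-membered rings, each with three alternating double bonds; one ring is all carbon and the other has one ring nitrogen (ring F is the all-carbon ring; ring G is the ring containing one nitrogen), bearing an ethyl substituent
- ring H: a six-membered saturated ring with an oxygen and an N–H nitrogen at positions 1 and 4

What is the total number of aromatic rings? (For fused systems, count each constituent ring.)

6

Ring A has a continuous p-orbital overlap around the ring; 3 ring double bonds give 6 π electrons. That satisfies 4n+2 with n=1, so ring A is aromatic (pyridazine).
Rings B and C form a fused bicyclic system (with one N–H) with 9 sp² atoms and 10 π electrons from ring double bonds plus a heteroatom lone pair. 10 = 4(2)+2, so the system is aromatic and both rings count as aromatic (indole).
Ring D is planar and fully conjugated; 3 ring double bonds give 6 π electrons. That satisfies 4n+2 with n=1, so ring D is aromatic (benzene ring).
Ring E has one sp³ carbon, so it is not fully conjugated — not aromatic (cyclopentene ring).
Rings F and G form a fused bicyclic system (with one nitrogen) with 10 sp² atoms and 10 π electrons from ring double bonds. 10 = 4(2)+2, so the system is aromatic and both rings count as aromatic (quinoline).
Ring H has only sp³ atoms, so it is not fully conjugated — not aromatic (morpholine).
Aromatic: A, B, C, D, F, G. Total: 6.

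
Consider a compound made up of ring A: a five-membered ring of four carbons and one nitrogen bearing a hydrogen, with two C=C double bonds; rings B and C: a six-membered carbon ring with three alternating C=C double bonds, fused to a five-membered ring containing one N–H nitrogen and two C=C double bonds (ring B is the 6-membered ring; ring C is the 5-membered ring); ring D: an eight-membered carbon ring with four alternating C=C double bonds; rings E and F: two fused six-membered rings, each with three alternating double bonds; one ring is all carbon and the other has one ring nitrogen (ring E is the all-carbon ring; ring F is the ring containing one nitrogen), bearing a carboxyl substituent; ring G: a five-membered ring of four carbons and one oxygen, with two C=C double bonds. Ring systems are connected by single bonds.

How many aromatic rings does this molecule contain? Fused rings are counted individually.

6

Ring A has a continuous p-orbital overlap around the ring; 2 ring double bonds (4 π electrons) plus a heteroatom lone pair (2) give 6 π electrons. 6 = 4(1)+2, so ring A is aromatic (pyrrole).
Rings B and C form a fused bicyclic system (with one N–H) with 9 sp² atoms and 10 π electrons from ring double bonds plus a heteroatom lone pair. 10 = 4(2)+2, so the system is aromatic and both rings count as aromatic (indole).
Ring D has only sp² ring atoms; a planar conformation would have a fully conjugated π system of 8 electrons. But 8 = 4(2), which is 4n not 4n+2, so ring D is not aromatic (cyclooctatetraene) — cyclooctatetraene distorts into a non-planar tub to avoid antiaromaticity.
Rings E and F form a fused bicyclic system (with one nitrogen) with 10 sp² atoms and 10 π electrons from ring double bonds. 10 = 4(2)+2, so the system is aromatic and both rings count as aromatic (quinoline).
Ring G is fully conjugated (every ring atom contributes a p orbital); 2 ring double bonds (4 π electrons) plus a heteroatom lone pair (2) give 6 π electrons. 6 = 4(1)+2, so ring G is aromatic (furan).
Aromatic: A, B, C, E, F, G. Total: 6.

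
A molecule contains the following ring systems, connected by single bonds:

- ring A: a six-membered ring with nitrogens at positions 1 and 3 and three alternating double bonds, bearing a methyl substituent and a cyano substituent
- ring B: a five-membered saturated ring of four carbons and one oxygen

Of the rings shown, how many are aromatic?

Ring A is fully conjugated (every ring atom contributes a p orbital); 3 ring double bonds give 6 π electrons. That satisfies 4n+2 with n=1, so ring A is aromatic (pyrimidine).
Ring B has only sp³ atoms, so it is not fully conjugated — not aromatic (tetrahydrofuran).
Aromatic: A. Total: 1.

1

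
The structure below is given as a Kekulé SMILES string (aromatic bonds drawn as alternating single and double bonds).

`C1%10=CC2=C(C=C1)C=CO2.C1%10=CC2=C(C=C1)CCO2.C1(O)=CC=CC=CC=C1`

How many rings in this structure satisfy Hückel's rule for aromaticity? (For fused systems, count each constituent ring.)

The SMILES encodes a six-membered carbon ring with three alternating C=C double bonds, fused to a five-membered ring containing one oxygen and two C=C double bonds; a six-membered carbon ring with three alternating C=C double bonds, fused to a five-membered ring containing one oxygen and two sp³ carbons; an eight-membered carbon ring with four alternating C=C double bonds.
The fused 6/5-membered bicyclic (with one oxygen) is a single π system with 9 sp² atoms and 10 π electrons from ring double bonds plus a heteroatom lone pair. 10 = 4(2)+2, so the system is aromatic and both rings count as aromatic (benzofuran).
The 6-membered ring is planar and fully conjugated; 3 ring double bonds give 6 π electrons. 6 = 4(1)+2, so it is aromatic (benzene ring).
The 5-membered ring with one oxygen has two sp³ carbons, so it is not fully conjugated — not aromatic (oxolane ring).
The 8-membered ring has only sp² ring atoms; a planar conformation would have a fully conjugated π system of 8 electrons. But 8 = 4(2), which is 4n not 4n+2, so it is not aromatic (cyclooctatetraene) — cyclooctatetraene distorts into a non-planar tub to avoid antiaromaticity.
3 of the 5 rings are aromatic. Total: 3.

3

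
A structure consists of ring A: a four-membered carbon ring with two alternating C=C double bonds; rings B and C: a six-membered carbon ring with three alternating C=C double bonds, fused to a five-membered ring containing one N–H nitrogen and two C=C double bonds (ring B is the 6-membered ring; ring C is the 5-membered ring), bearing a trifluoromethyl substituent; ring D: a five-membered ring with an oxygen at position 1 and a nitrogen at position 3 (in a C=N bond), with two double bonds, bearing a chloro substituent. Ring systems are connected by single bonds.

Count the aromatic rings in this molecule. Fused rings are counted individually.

Ring A has only sp² ring atoms; a planar conformation would have a fully conjugated π system of 4 electrons. But 4 = 4(1), which is 4n not 4n+2, so ring A is not aromatic (cyclobutadiene) — cyclobutadiene is antiaromatic and distorts to a rectangle.
Rings B and C form a fused bicyclic system (with one N–H) with 9 sp² atoms and 10 π electrons from ring double bonds plus a heteroatom lone pair. 10 = 4(2)+2, so the system is aromatic and both rings count as aromatic (indole).
Ring D is fully conjugated (every ring atom contributes a p orbital); 2 ring double bonds (4 π electrons) plus a heteroatom lone pair (2) give 6 π electrons. That satisfies 4n+2 with n=1, so ring D is aromatic (oxazole).
Aromatic: B, C, D. Total: 3.

3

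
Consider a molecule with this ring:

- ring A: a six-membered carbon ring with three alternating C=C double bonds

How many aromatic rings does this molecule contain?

Ring A is planar and fully conjugated; 3 ring double bonds give 6 π electrons. That satisfies 4n+2 with n=1, so ring A is aromatic (benzene).

1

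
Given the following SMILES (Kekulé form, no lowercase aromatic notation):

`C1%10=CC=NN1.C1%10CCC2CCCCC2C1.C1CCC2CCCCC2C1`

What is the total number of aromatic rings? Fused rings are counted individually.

The SMILES encodes a five-membered ring with two adjacent nitrogens (one bearing H, one in a double bond) and two double bonds; two fused six-membered saturated carbon rings; two fused six-membered saturated carbon rings.
The 5-membered ring with two adjacent nitrogens (one N–H, one =N–) is planar and fully conjugated; 2 ring double bonds (4 π electrons) plus a heteroatom lone pair (2) give 6 π electrons. That satisfies 4n+2 with n=1, so it is aromatic (pyrazole).
The 6-membered ring has only sp³ atoms, so it is not fully conjugated — not aromatic (cyclohexane ring).
The second 6-membered ring has only sp³ atoms, so it is not fully conjugated — not aromatic (cyclohexane ring).
The third 6-membered ring has only sp³ atoms, so it is not fully conjugated — not aromatic (cyclohexane ring).
The fourth 6-membered ring has only sp³ atoms, so it is not fully conjugated — not aromatic (cyclohexane ring).
1 of the 5 rings is aromatic. Total: 1.

1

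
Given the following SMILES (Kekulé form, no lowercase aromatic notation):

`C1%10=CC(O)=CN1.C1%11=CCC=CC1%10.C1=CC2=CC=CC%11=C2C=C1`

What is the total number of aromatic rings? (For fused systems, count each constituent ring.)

3

The SMILES encodes a five-membered ring of four carbons and one nitrogen bearing a hydrogen, with two C=C double bonds; a six-membered carbon ring with two isolated C=C double bonds and two sp³ carbons; two fused six-membered carbon rings, each with three alternating C=C double bonds.
The 5-membered ring with one N–H is planar and fully conjugated; 2 ring double bonds (4 π electrons) plus a heteroatom lone pair (2) give 6 π electrons. That satisfies 4n+2 with n=1, so it is aromatic (pyrrole).
The 6-membered ring has two sp³ carbons, so it is not fully conjugated — not aromatic (1,4-cyclohexadiene).
The fused 6/6-membered bicyclic is a single π system with 10 sp² atoms and 10 π electrons from ring double bonds. 10 = 4(2)+2, so the system is aromatic and both rings count as aromatic (naphthalene).
3 of the 4 rings are aromatic. Total: 3.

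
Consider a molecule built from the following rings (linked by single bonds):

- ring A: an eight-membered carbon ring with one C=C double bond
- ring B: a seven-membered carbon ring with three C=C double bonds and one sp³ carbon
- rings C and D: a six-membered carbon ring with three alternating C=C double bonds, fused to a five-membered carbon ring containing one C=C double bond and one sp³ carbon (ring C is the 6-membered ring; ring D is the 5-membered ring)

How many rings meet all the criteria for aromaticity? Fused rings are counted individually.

Ring A has six sp³ carbons, so it is not fully conjugated — not aromatic (cyclooctene).
Ring B has one sp³ carbon, so it is not fully conjugated — not aromatic (cycloheptatriene).
Ring C has a continuous p-orbital overlap around the ring; 3 ring double bonds give 6 π electrons. 6 = 4(1)+2, so ring C is aromatic (benzene ring).
Ring D has one sp³ carbon, so it is not fully conjugated — not aromatic (cyclopentene ring).
Aromatic: C. Total: 1.

1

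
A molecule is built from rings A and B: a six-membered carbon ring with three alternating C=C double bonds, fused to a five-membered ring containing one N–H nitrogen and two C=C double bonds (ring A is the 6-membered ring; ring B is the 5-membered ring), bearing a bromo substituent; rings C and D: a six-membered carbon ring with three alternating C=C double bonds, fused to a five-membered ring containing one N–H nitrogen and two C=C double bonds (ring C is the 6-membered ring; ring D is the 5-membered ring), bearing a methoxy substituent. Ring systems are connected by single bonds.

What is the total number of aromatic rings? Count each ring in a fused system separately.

Rings A and B form a fused bicyclic system (with one N–H) with 9 sp² atoms and 10 π electrons from ring double bonds plus a heteroatom lone pair. 10 = 4(2)+2, so the system is aromatic and both rings count as aromatic (indole).
Rings C and D form a fused bicyclic system (with one N–H) with 9 sp² atoms and 10 π electrons from ring double bonds plus a heteroatom lone pair. 10 = 4(2)+2, so the system is aromatic and both rings count as aromatic (indole).
Aromatic: A, B, C, D. Total: 4.

4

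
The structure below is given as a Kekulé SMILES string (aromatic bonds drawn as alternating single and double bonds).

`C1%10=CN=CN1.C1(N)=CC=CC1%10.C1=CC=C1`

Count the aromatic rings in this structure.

The SMILES encodes a five-membered ring with nitrogens at positions 1 and 3 (one bearing H, one in a C=N bond) and two double bonds; a five-membered carbon ring with two conjugated C=C double bonds and one sp³ carbon; a four-membered carbon ring with two alternating C=C double bonds.
The 5-membered ring with two nitrogens (one N–H, one =N–) is fully conjugated (every ring atom contributes a p orbital); 2 ring double bonds (4 π electrons) plus a heteroatom lone pair (2) give 6 π electrons. That satisfies 4n+2 with n=1, so it is aromatic (imidazole).
The 5-membered ring has one sp³ carbon, so it is not fully conjugated — not aromatic (cyclopentadiene).
The 4-membered ring has only sp² ring atoms; a planar conformation would have a fully conjugated π system of 4 electrons. But 4 = 4(1), which is 4n not 4n+2, so it is not aromatic (cyclobutadiene) — cyclobutadiene is antiaromatic and distorts to a rectangle.
1 of the 3 rings is aromatic. Total: 1.

1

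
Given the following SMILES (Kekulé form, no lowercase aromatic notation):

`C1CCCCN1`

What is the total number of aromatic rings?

The SMILES encodes a six-membered saturated ring of five carbons and one N–H nitrogen.
The 6-membered ring with one N–H has only sp³ atoms, so it is not fully conjugated — not aromatic (piperidine).

0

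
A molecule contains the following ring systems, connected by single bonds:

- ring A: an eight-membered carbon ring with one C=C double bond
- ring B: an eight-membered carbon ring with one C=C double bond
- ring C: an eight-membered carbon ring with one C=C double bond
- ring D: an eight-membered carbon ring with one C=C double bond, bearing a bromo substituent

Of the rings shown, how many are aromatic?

0

Ring A has six sp³ carbons, so it is not fully conjugated — not aromatic (cyclooctene).
Ring B has six sp³ carbons, so it is not fully conjugated — not aromatic (cyclooctene).
Ring C has six sp³ carbons, so it is not fully conjugated — not aromatic (cyclooctene).
Ring D has six sp³ carbons, so it is not fully conjugated — not aromatic (cyclooctene).
No ring is aromatic. Total: 0.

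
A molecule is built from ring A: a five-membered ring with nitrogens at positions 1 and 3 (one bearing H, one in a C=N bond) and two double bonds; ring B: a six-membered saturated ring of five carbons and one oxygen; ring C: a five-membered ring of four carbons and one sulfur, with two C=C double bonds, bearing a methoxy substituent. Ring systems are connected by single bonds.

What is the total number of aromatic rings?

2

Ring A is fully conjugated (every ring atom contributes a p orbital); 2 ring double bonds (4 π electrons) plus a heteroatom lone pair (2) give 6 π electrons. Since 6 = 4n+2 (n=1), ring A is aromatic (imidazole).
Ring B has only sp³ atoms, so it is not fully conjugated — not aromatic (tetrahydropyran).
Ring C has a continuous p-orbital overlap around the ring; 2 ring double bonds (4 π electrons) plus a heteroatom lone pair (2) give 6 π electrons. 6 = 4(1)+2, so ring C is aromatic (thiophene).
Aromatic: A, C. Total: 2.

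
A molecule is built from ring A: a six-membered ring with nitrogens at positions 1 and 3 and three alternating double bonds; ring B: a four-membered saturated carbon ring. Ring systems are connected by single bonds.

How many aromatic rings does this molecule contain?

Ring A is planar and fully conjugated; 3 ring double bonds give 6 π electrons. 6 = 4(1)+2, so ring A is aromatic (pyrimidine).
Ring B has only sp³ atoms, so it is not fully conjugated — not aromatic (cyclobutane).
Aromatic: A. Total: 1.

1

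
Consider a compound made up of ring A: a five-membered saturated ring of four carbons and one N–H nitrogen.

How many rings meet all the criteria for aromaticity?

Ring A has only sp³ atoms, so it is not fully conjugated — not aromatic (pyrrolidine).

0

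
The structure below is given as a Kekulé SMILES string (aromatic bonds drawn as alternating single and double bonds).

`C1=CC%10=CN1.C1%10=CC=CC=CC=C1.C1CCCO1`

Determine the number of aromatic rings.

1

The SMILES encodes a five-membered ring of four carbons and one nitrogen bearing a hydrogen, with two C=C double bonds; an eight-membered carbon ring with four alternating C=C double bonds; a five-membered saturated ring of four carbons and one oxygen.
The 5-membered ring with one N–H has a continuous p-orbital overlap around the ring; 2 ring double bonds (4 π electrons) plus a heteroatom lone pair (2) give 6 π electrons. Since 6 = 4n+2 (n=1), it is aromatic (pyrrole).
The 8-membered ring has only sp² ring atoms; a planar conformation would have a fully conjugated π system of 8 electrons. But 8 = 4(2), which is 4n not 4n+2, so it is not aromatic (cyclooctatetraene) — cyclooctatetraene distorts into a non-planar tub to avoid antiaromaticity.
The 5-membered ring with one oxygen has only sp³ atoms, so it is not fully conjugated — not aromatic (tetrahydrofuran).
1 of the 3 rings is aromatic. Total: 1.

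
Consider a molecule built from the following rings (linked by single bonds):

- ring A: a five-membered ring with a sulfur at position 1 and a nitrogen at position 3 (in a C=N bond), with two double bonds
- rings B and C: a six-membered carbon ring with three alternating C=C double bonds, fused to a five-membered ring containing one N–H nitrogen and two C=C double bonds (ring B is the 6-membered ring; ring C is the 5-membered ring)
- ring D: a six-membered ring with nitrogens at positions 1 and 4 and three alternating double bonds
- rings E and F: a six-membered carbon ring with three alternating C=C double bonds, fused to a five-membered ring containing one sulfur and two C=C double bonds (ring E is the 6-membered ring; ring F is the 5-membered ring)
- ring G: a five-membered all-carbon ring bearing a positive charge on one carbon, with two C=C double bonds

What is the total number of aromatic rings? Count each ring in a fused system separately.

6

Ring A has a continuous p-orbital overlap around the ring; 2 ring double bonds (4 π electrons) plus a heteroatom lone pair (2) give 6 π electrons. Since 6 = 4n+2 (n=1), ring A is aromatic (thiazole).
Rings B and C form a fused bicyclic system (with one N–H) with 9 sp² atoms and 10 π electrons from ring double bonds plus a heteroatom lone pair. 10 = 4(2)+2, so the system is aromatic and both rings count as aromatic (indole).
Ring D has a continuous p-orbital overlap around the ring; 3 ring double bonds give 6 π electrons. 6 = 4(1)+2, so ring D is aromatic (pyrazine).
Rings E and F form a fused bicyclic system (with one sulfur) with 9 sp² atoms and 10 π electrons from ring double bonds plus a heteroatom lone pair. 10 = 4(2)+2, so the system is aromatic and both rings count as aromatic (benzothiophene).
Ring G has only sp² ring atoms; a planar conformation would have a fully conjugated π system of 4 electrons. But 4 = 4(1), which is 4n not 4n+2, so ring G is not aromatic (cyclopentadienyl cation).
Aromatic: A, B, C, D, E, F. Total: 6.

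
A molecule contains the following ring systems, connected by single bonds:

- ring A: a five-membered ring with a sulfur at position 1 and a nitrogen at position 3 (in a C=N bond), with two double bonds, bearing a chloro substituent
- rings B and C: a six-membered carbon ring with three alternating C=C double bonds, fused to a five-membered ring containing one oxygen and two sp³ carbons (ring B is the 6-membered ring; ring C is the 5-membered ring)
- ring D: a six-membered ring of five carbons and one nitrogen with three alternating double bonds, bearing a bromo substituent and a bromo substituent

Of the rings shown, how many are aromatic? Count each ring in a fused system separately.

Ring A is planar and fully conjugated; 2 ring double bonds (4 π electrons) plus a heteroatom lone pair (2) give 6 π electrons. Since 6 = 4n+2 (n=1), ring A is aromatic (thiazole).
Ring B has a continuous p-orbital overlap around the ring; 3 ring double bonds give 6 π electrons. That satisfies 4n+2 with n=1, so ring B is aromatic (benzene ring).
Ring C has two sp³ carbons, so it is not fully conjugated — not aromatic (oxolane ring).
Ring D has a continuous p-orbital overlap around the ring; 3 ring double bonds give 6 π electrons. That satisfies 4n+2 with n=1, so ring D is aromatic (pyridine).
Aromatic: A, B, D. Total: 3.

3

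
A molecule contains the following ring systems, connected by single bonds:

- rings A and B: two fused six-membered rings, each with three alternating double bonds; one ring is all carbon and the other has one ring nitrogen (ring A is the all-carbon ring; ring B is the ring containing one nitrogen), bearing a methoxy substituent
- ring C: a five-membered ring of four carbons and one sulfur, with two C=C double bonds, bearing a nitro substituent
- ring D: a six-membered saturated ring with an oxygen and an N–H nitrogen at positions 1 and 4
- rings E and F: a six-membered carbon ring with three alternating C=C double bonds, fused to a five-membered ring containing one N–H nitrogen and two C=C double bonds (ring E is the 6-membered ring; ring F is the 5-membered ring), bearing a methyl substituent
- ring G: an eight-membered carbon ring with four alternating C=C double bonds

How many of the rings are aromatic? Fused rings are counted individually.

5

Rings A and B form a fused bicyclic system (with one nitrogen) with 10 sp² atoms and 10 π electrons from ring double bonds. 10 = 4(2)+2, so the system is aromatic and both rings count as aromatic (quinoline).
Ring C is planar and fully conjugated; 2 ring double bonds (4 π electrons) plus a heteroatom lone pair (2) give 6 π electrons. 6 = 4(1)+2, so ring C is aromatic (thiophene).
Ring D has only sp³ atoms, so it is not fully conjugated — not aromatic (morpholine).
Rings E and F form a fused bicyclic system (with one N–H) with 9 sp² atoms and 10 π electrons from ring double bonds plus a heteroatom lone pair. 10 = 4(2)+2, so the system is aromatic and both rings count as aromatic (indole).
Ring G has only sp² ring atoms; a planar conformation would have a fully conjugated π system of 8 electrons. But 8 = 4(2), which is 4n not 4n+2, so ring G is not aromatic (cyclooctatetraene) — cyclooctatetraene distorts into a non-planar tub to avoid antiaromaticity.
Aromatic: A, B, C, E, F. Total: 5.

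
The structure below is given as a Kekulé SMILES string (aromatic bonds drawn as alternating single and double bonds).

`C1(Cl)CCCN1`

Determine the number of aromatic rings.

0

The SMILES encodes a five-membered saturated ring of four carbons and one N–H nitrogen.
The 5-membered ring with one N–H has only sp³ atoms, so it is not fully conjugated — not aromatic (pyrrolidine).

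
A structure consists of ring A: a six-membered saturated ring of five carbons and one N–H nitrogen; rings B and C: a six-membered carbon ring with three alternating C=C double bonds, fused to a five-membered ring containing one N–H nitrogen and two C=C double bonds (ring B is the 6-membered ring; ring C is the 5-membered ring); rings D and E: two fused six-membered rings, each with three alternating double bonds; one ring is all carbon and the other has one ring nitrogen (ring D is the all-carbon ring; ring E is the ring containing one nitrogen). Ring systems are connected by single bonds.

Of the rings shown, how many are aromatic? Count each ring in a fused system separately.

Ring A has only sp³ atoms, so it is not fully conjugated — not aromatic (piperidine).
Rings B and C form a fused bicyclic system (with one N–H) with 9 sp² atoms and 10 π electrons from ring double bonds plus a heteroatom lone pair. 10 = 4(2)+2, so the system is aromatic and both rings count as aromatic (indole).
Rings D and E form a fused bicyclic system (with one nitrogen) with 10 sp² atoms and 10 π electrons from ring double bonds. 10 = 4(2)+2, so the system is aromatic and both rings count as aromatic (quinoline).
Aromatic: B, C, D, E. Total: 4.

4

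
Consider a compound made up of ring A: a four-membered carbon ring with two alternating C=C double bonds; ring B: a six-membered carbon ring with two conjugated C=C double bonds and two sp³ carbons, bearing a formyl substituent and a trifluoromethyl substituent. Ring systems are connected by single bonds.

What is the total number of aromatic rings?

Ring A has only sp² ring atoms; a planar conformation would have a fully conjugated π system of 4 electrons. But 4 = 4(1), which is 4n not 4n+2, so ring A is not aromatic (cyclobutadiene) — cyclobutadiene is antiaromatic and distorts to a rectangle.
Ring B has two sp³ carbons, so it is not fully conjugated — not aromatic (1,3-cyclohexadiene).
No ring is aromatic. Total: 0.

0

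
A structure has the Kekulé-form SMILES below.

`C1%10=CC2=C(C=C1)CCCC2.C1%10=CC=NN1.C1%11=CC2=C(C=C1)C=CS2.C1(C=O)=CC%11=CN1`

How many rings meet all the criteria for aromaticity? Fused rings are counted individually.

The SMILES encodes a six-membered carbon ring with three alternating C=C double bonds, fused to a saturated six-membered carbon ring; a five-membered ring with two adjacent nitrogens (one bearing H, one in a double bond) and two double bonds; a six-membered carbon ring with three alternating C=C double bonds, fused to a five-membered ring containing one sulfur and two C=C double bonds; a five-membered ring of four carbons and one nitrogen bearing a hydrogen, with two C=C double bonds.
The 6-membered ring is planar and fully conjugated; 3 ring double bonds give 6 π electrons. 6 = 4(1)+2, so it is aromatic (benzene ring).
The second 6-membered ring has four sp³ carbons, so it is not fully conjugated — not aromatic (cyclohexane ring).
The 5-membered ring with two adjacent nitrogens (one N–H, one =N–) has a continuous p-orbital overlap around the ring; 2 ring double bonds (4 π electrons) plus a heteroatom lone pair (2) give 6 π electrons. Since 6 = 4n+2 (n=1), it is aromatic (pyrazole).
The fused 6/5-membered bicyclic (with one sulfur) is a single π system with 9 sp² atoms and 10 π electrons from ring double bonds plus a heteroatom lone pair. 10 = 4(2)+2, so the system is aromatic and both rings count as aromatic (benzothiophene).
The 5-membered ring with one N–H is planar and fully conjugated; 2 ring double bonds (4 π electrons) plus a heteroatom lone pair (2) give 6 π electrons. That satisfies 4n+2 with n=1, so it is aromatic (pyrrole).
5 of the 6 rings are aromatic. Total: 5.

5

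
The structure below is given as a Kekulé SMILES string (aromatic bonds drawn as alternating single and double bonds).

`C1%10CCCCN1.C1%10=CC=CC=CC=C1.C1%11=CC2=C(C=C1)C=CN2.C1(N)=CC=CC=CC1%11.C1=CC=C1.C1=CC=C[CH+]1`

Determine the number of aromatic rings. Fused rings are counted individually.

The SMILES encodes a six-membered saturated ring of five carbons and one N–H nitrogen; an eight-membered carbon ring with four alternating C=C double bonds; a six-membered carbon ring with three alternating C=C double bonds, fused to a five-membered ring containing one N–H nitrogen and two C=C double bonds; a seven-membered carbon ring with three C=C double bonds and one sp³ carbon; a four-membered carbon ring with two alternating C=C double bonds; a five-membered all-carbon ring bearing a positive charge on one carbon, with two C=C double bonds.
The 6-membered ring with one N–H has only sp³ atoms, so it is not fully conjugated — not aromatic (piperidine).
The 8-membered ring has only sp² ring atoms; a planar conformation would have a fully conjugated π system of 8 electrons. But 8 = 4(2), which is 4n not 4n+2, so it is not aromatic (cyclooctatetraene) — cyclooctatetraene distorts into a non-planar tub to avoid antiaromaticity.
The fused 6/5-membered bicyclic (with one N–H) is a single π system with 9 sp² atoms and 10 π electrons from ring double bonds plus a heteroatom lone pair. 10 = 4(2)+2, so the system is aromatic and both rings count as aromatic (indole).
The 7-membered ring has one sp³ carbon, so it is not fully conjugated — not aromatic (cycloheptatriene).
The 4-membered ring has only sp² ring atoms; a planar conformation would have a fully conjugated π system of 4 electrons. But 4 = 4(1), which is 4n not 4n+2, so it is not aromatic (cyclobutadiene) — cyclobutadiene is antiaromatic and distorts to a rectangle.
The 5-membered ring has only sp² ring atoms; a planar conformation would have a fully conjugated π system of 4 electrons. But 4 = 4(1), which is 4n not 4n+2, so it is not aromatic (cyclopentadienyl cation).
2 of the 7 rings are aromatic. Total: 2.

2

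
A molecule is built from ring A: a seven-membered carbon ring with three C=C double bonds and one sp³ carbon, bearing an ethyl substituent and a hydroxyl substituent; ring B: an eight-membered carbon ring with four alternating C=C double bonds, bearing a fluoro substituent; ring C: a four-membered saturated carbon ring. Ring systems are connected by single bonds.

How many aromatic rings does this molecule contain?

Ring A has one sp³ carbon, so it is not fully conjugated — not aromatic (cycloheptatriene).
Ring B has only sp² ring atoms; a planar conformation would have a fully conjugated π system of 8 electrons. But 8 = 4(2), which is 4n not 4n+2, so ring B is not aromatic (cyclooctatetraene) — cyclooctatetraene distorts into a non-planar tub to avoid antiaromaticity.
Ring C has only sp³ atoms, so it is not fully conjugated — not aromatic (cyclobutane).
No ring is aromatic. Total: 0.

0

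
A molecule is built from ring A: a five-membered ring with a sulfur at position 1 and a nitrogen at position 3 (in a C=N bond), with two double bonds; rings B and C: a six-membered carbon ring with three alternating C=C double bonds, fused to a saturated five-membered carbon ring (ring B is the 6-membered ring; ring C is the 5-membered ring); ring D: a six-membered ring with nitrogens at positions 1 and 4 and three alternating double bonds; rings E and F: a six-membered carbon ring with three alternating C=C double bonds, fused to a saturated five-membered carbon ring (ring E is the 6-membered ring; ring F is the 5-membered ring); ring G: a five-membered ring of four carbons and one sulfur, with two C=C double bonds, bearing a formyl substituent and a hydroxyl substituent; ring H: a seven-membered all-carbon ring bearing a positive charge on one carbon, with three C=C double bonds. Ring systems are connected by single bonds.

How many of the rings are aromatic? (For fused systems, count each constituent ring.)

6

Ring A is fully conjugated (every ring atom contributes a p orbital); 2 ring double bonds (4 π electrons) plus a heteroatom lone pair (2) give 6 π electrons. 6 = 4(1)+2, so ring A is aromatic (thiazole).
Ring B is fully conjugated (every ring atom contributes a p orbital); 3 ring double bonds give 6 π electrons. 6 = 4(1)+2, so ring B is aromatic (benzene ring).
Ring C has three sp³ carbons, so it is not fully conjugated — not aromatic (cyclopentane ring).
Ring D is fully conjugated (every ring atom contributes a p orbital); 3 ring double bonds give 6 π electrons. 6 = 4(1)+2, so ring D is aromatic (pyrazine).
Ring E is planar and fully conjugated; 3 ring double bonds give 6 π electrons. That satisfies 4n+2 with n=1, so ring E is aromatic (benzene ring).
Ring F has three sp³ carbons, so it is not fully conjugated — not aromatic (cyclopentane ring).
Ring G is fully conjugated (every ring atom contributes a p orbital); 2 ring double bonds (4 π electrons) plus a heteroatom lone pair (2) give 6 π electrons. Since 6 = 4n+2 (n=1), ring G is aromatic (thiophene).
Ring H is fully conjugated (every ring atom contributes a p orbital); 3 ring double bonds (6 π electrons) plus the carbocation's empty p orbital (0, but keeps the ring conjugated) give 6 π electrons. That satisfies 4n+2 with n=1, so ring H is aromatic (tropylium cation).
Aromatic: A, B, D, E, G, H. Total: 6.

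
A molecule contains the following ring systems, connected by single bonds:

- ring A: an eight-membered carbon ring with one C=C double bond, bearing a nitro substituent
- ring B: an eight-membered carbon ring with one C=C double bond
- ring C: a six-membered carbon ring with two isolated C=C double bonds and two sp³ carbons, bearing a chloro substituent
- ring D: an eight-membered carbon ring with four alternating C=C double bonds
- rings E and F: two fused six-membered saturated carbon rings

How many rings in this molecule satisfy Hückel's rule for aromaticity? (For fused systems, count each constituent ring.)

Ring A has six sp³ carbons, so it is not fully conjugated — not aromatic (cyclooctene).
Ring B has six sp³ carbons, so it is not fully conjugated — not aromatic (cyclooctene).
Ring C has two sp³ carbons, so it is not fully conjugated — not aromatic (1,4-cyclohexadiene).
Ring D has only sp² ring atoms; a planar conformation would have a fully conjugated π system of 8 electrons. But 8 = 4(2), which is 4n not 4n+2, so ring D is not aromatic (cyclooctatetraene) — cyclooctatetraene distorts into a non-planar tub to avoid antiaromaticity.
Ring E has only sp³ atoms, so it is not fully conjugated — not aromatic (cyclohexane ring).
Ring F has only sp³ atoms, so it is not fully conjugated — not aromatic (cyclohexane ring).
No ring is aromatic. Total: 0.

0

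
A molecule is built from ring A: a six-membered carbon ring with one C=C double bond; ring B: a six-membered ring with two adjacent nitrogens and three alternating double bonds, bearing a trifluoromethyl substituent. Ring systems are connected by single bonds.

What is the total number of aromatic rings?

Ring A has four sp³ carbons, so it is not fully conjugated — not aromatic (cyclohexene).
Ring B is planar and fully conjugated; 3 ring double bonds give 6 π electrons. Since 6 = 4n+2 (n=1), ring B is aromatic (pyridazine).
Aromatic: B. Total: 1.

1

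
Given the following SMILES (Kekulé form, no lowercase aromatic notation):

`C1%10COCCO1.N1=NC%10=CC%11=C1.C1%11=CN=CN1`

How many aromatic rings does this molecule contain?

The SMILES encodes a six-membered saturated ring with oxygens at positions 1 and 4; a six-membered ring with two adjacent nitrogens and three alternating double bonds; a five-membered ring with nitrogens at positions 1 and 3 (one bearing H, one in a C=N bond) and two double bonds.
The 6-membered ring with two oxygens (1,4) has only sp³ atoms, so it is not fully conjugated — not aromatic (1,4-dioxane).
The 6-membered ring with two nitrogens (1,2) is fully conjugated (every ring atom contributes a p orbital); 3 ring double bonds give 6 π electrons. Since 6 = 4n+2 (n=1), it is aromatic (pyridazine).
The 5-membered ring with two nitrogens (one N–H, one =N–) has a continuous p-orbital overlap around the ring; 2 ring double bonds (4 π electrons) plus a heteroatom lone pair (2) give 6 π electrons. That satisfies 4n+2 with n=1, so it is aromatic (imidazole).
2 of the 3 rings are aromatic. Total: 2.

2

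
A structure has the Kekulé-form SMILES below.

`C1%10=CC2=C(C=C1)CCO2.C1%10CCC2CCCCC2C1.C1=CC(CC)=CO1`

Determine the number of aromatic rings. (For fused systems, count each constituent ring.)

2

The SMILES encodes a six-membered carbon ring with three alternating C=C double bonds, fused to a five-membered ring containing one oxygen and two sp³ carbons; two fused six-membered saturated carbon rings; a five-membered ring of four carbons and one oxygen, with two C=C double bonds.
The 6-membered ring is fully conjugated (every ring atom contributes a p orbital); 3 ring double bonds give 6 π electrons. Since 6 = 4n+2 (n=1), it is aromatic (benzene ring).
The 5-membered ring with one oxygen has two sp³ carbons, so it is not fully conjugated — not aromatic (oxolane ring).
The second 6-membered ring has only sp³ atoms, so it is not fully conjugated — not aromatic (cyclohexane ring).
The third 6-membered ring has only sp³ atoms, so it is not fully conjugated — not aromatic (cyclohexane ring).
The second 5-membered ring with one oxygen is fully conjugated (every ring atom contributes a p orbital); 2 ring double bonds (4 π electrons) plus a heteroatom lone pair (2) give 6 π electrons. 6 = 4(1)+2, so it is aromatic (furan).
2 of the 5 rings are aromatic. Total: 2.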